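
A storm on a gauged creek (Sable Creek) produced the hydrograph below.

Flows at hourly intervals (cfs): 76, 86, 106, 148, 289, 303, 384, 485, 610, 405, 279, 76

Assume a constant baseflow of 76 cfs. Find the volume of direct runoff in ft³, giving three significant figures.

V ≈ 8.41 × 10^6 ft³

Direct-runoff ordinates (Q − Q_b): 0.0, 10.0, 30.0, 72.0, 213.0, 227.0, 308.0, 409.0, 534.0, 329.0, 203.0, 0.0 cfs.
ΣQ_DR = 2335 cfs.
With Δt = 1 h = 3600 s, V = ΣQ_DR · Δt = 2335 × 3600 = 8.41 × 10^6 ft³.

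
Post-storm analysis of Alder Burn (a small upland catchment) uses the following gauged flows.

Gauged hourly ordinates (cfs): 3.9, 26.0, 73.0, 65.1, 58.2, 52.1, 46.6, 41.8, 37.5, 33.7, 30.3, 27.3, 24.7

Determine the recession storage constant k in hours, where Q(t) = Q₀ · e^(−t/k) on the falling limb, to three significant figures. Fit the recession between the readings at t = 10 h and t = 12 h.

On the falling limb, Q drops from 30.3 to 24.7 cfs between t = 10 h and t = 12 h (Δt = 2 h).
k = −Δt / ln(Q₂/Q₁) = −2 / ln(24.7/30.3) = 9.79 h.

k ≈ 9.79 h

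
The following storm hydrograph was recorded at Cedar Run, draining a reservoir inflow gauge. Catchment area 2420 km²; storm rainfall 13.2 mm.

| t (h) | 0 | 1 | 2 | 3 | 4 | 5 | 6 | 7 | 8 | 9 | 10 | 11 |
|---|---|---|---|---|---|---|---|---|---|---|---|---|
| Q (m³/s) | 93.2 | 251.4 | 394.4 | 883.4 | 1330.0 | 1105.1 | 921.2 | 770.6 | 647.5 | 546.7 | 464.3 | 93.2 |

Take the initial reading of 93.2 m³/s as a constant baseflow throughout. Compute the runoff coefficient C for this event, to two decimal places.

ΣQ_DR = 6383 m³/s; V = ΣQ_DR·Δt = 2.298 × 10^7 m³.
Runoff depth d = V / A = 9.495 mm.
C = d / P = 9.495 / 13.2 = 0.72.

C ≈ 0.72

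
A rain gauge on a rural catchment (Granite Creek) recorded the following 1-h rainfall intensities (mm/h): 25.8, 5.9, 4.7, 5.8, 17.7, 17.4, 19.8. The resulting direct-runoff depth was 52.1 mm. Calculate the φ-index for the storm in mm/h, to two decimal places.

Only the 4 blocks with intensity above φ contribute runoff: 25.8, 17.7, 17.4, 19.8 mm/h.
Σ(I−φ)·Δt = d  ⇒  (25.8+17.7+17.4+19.8 − 4φ)·1 = 52.1
φ = (80.70 − 52.1/1) / 4 = 7.15 mm/h.

φ ≈ 7.15 mm/h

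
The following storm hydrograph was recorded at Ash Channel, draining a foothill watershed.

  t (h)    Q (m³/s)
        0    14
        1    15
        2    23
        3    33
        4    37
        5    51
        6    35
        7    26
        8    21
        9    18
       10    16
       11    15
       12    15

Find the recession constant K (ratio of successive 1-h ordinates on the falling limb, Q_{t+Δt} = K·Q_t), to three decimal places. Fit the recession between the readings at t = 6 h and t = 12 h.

Using the recession-limb readings at t = 6 h and t = 12 h: Q falls from 35 to 15 m³/s over 6 intervals.
K = (Q₂/Q₁)^(1/6) = (15/35)^(1/6) = 0.868.

K ≈ 0.868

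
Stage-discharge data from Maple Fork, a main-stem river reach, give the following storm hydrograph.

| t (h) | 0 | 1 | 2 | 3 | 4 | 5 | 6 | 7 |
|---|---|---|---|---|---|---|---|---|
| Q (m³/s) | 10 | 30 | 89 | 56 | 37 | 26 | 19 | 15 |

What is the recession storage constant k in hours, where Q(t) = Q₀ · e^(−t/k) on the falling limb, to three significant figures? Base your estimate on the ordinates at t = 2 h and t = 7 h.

On the falling limb, Q drops from 89 to 15 m³/s between t = 2 h and t = 7 h (Δt = 5 h).
k = −Δt / ln(Q₂/Q₁) = −5 / ln(15/89) = 2.81 h.

k ≈ 2.81 h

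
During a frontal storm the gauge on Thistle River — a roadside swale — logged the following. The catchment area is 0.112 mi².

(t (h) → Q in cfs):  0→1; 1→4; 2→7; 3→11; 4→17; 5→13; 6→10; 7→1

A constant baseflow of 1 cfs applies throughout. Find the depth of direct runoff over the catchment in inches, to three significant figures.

d ≈ 0.775 in

Direct runoff: 0.0, 3.0, 6.0, 10.0, 16.0, 12.0, 9.0, 0.0 cfs; ΣQ_DR = 56.00 cfs.
V = ΣQ_DR · Δt = 56.00 × 3600 s = 2.016 × 10^5 ft³.
Over A = 0.112 mi², depth = V / A = 0.775 in.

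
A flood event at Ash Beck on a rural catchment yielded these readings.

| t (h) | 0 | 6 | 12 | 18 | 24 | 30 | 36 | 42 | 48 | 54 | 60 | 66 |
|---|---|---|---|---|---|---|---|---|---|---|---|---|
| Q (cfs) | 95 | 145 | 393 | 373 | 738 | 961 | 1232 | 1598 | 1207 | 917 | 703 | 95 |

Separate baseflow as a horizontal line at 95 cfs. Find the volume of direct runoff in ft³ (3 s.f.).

V ≈ 1.58 × 10^8 ft³

Direct-runoff ordinates (Q − Q_b): 0.0, 50.0, 298.0, 278.0, 643.0, 866.0, 1137.0, 1503.0, 1112.0, 822.0, 608.0, 0.0 cfs.
ΣQ_DR = 7317 cfs.
With Δt = 6 h = 21600 s, V = ΣQ_DR · Δt = 7317 × 21600 = 1.58 × 10^8 ft³.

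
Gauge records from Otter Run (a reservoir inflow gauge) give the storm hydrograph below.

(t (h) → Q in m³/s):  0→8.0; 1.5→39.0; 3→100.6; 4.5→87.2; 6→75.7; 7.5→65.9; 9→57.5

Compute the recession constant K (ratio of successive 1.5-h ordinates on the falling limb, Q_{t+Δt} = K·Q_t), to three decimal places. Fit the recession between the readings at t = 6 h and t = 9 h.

K ≈ 0.872

Using the recession-limb readings at t = 6 h and t = 9 h: Q falls from 75.7 to 57.5 m³/s over 2 intervals.
K = (Q₂/Q₁)^(1/2) = (57.5/75.7)^(1/2) = 0.872.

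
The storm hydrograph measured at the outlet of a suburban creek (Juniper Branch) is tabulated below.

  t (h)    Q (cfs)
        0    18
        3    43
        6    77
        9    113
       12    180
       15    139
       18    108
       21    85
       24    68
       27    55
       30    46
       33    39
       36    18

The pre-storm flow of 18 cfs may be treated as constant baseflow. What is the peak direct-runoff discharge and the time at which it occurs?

Q_p = 162.0 cfs at t = 12 h

Subtracting baseflow gives direct-runoff ordinates: 0.0, 25.0, 59.0, 95.0, 162.0, 121.0, 90.0, 67.0, 50.0, 37.0, 28.0, 21.0, 0.0 cfs.
The maximum is 162.0 cfs, occurring at the reading for t = 12 h.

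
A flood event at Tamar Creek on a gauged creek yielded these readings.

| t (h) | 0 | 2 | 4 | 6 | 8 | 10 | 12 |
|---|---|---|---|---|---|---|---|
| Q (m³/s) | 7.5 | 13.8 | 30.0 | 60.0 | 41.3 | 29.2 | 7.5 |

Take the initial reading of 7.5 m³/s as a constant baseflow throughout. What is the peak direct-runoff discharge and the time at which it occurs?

Q_p = 52.5 m³/s at t = 6 h

Subtracting baseflow gives direct-runoff ordinates: 0.0, 6.3, 22.5, 52.5, 33.8, 21.7, 0.0 m³/s.
The maximum is 52.5 m³/s, occurring at the reading for t = 6 h.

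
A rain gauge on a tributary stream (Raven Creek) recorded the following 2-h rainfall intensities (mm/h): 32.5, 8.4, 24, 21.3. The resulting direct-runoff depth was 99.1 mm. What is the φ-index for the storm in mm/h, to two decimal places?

Only the 3 blocks with intensity above φ contribute runoff: 32.5, 24, 21.3 mm/h.
Σ(I−φ)·Δt = d  ⇒  (32.5+24+21.3 − 3φ)·2 = 99.1
φ = (77.80 − 99.1/2) / 3 = 9.42 mm/h.

φ ≈ 9.42 mm/h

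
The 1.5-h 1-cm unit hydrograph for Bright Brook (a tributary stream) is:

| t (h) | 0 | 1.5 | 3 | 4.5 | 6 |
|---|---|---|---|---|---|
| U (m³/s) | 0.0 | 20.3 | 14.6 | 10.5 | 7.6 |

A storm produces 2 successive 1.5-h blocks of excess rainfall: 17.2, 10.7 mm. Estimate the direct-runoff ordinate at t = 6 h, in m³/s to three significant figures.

Q ≈ 24.3 m³/s

By discrete convolution, Q_j = Σ (P_i / 10 mm) · U_{j−i}.
At t = 6 h (j=4): Q = (17.2/10)·7.6 + (10.7/10)·10.5 = 24.3 m³/s.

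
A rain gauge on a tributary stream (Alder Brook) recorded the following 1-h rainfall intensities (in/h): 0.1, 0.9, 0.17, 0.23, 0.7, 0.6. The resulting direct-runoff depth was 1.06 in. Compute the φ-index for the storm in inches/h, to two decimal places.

φ ≈ 0.38 in/h

Only the 3 blocks with intensity above φ contribute runoff: 0.9, 0.7, 0.6 in/h.
Σ(I−φ)·Δt = d  ⇒  (0.9+0.7+0.6 − 3φ)·1 = 1.06
φ = (2.200 − 1.06/1) / 3 = 0.38 in/h.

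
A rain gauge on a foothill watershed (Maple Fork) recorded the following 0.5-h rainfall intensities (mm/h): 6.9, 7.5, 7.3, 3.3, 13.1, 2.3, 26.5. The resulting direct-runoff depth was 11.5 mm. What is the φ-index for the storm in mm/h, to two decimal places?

φ ≈ 8.30 mm/h

Only the 2 blocks with intensity above φ contribute runoff: 13.1, 26.5 mm/h.
Σ(I−φ)·Δt = d  ⇒  (13.1+26.5 − 2φ)·0.5 = 11.5
φ = (39.60 − 11.5/0.5) / 2 = 8.30 mm/h.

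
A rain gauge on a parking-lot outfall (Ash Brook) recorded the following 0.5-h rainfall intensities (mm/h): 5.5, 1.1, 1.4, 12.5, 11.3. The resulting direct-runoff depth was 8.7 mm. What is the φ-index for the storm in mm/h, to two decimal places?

Only the 3 blocks with intensity above φ contribute runoff: 5.5, 12.5, 11.3 mm/h.
Σ(I−φ)·Δt = d  ⇒  (5.5+12.5+11.3 − 3φ)·0.5 = 8.7
φ = (29.30 − 8.7/0.5) / 3 = 3.97 mm/h.

φ ≈ 3.97 mm/h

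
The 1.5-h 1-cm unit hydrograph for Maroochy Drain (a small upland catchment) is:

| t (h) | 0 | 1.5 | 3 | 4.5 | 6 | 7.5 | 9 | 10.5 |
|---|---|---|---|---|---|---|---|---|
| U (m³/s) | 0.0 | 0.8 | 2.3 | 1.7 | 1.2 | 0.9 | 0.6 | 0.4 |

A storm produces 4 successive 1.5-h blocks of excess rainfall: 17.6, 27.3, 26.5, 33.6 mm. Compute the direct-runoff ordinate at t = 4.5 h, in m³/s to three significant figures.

By discrete convolution, Q_j = Σ (P_i / 10 mm) · U_{j−i}.
At t = 4.5 h (j=3): Q = (17.6/10)·1.7 + (27.3/10)·2.3 + (26.5/10)·0.8 + (33.6/10)·0.0 = 11.4 m³/s.

Q ≈ 11.4 m³/s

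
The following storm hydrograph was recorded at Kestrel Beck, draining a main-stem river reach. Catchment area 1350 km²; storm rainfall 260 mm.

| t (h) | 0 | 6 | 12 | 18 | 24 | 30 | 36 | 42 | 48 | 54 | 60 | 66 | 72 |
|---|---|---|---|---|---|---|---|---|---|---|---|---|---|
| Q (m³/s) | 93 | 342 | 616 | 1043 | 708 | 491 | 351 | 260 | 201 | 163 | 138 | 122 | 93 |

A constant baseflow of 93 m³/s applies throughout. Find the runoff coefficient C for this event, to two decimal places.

C ≈ 0.21

ΣQ_DR = 3412 m³/s; V = ΣQ_DR·Δt = 7.370 × 10^7 m³.
Runoff depth d = V / A = 54.59 mm.
C = d / P = 54.59 / 260 = 0.21.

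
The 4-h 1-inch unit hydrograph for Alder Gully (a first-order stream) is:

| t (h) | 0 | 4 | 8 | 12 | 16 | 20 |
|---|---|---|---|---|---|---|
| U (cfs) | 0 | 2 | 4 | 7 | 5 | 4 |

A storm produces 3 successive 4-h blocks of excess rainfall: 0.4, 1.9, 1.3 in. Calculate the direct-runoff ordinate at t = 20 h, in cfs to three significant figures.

By discrete convolution, Q_j = Σ (P_i / 1 in) · U_{j−i}.
At t = 20 h (j=5): Q = (0.4/1)·4 + (1.9/1)·5 + (1.3/1)·7 = 20.2 cfs.

Q ≈ 20.2 cfs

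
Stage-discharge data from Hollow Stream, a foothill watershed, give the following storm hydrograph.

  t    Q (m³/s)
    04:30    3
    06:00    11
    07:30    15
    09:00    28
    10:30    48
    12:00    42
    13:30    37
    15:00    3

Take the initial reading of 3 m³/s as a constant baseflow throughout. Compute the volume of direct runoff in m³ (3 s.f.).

V ≈ 8.80 × 10^5 m³

Direct-runoff ordinates (Q − Q_b): 0.0, 8.0, 12.0, 25.0, 45.0, 39.0, 34.0, 0.0 m³/s.
ΣQ_DR = 163.0 m³/s.
With Δt = 1.5 h = 5400 s, V = ΣQ_DR · Δt = 163.0 × 5400 = 8.80 × 10^5 m³.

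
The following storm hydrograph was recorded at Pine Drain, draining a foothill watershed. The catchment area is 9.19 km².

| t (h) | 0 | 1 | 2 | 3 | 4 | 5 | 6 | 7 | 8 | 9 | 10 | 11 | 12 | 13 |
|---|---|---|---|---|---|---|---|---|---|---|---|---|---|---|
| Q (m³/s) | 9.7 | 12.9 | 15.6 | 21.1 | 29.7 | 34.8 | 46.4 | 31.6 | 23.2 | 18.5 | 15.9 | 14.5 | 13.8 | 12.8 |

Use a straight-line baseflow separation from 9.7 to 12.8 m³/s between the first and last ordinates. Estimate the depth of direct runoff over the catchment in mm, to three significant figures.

Direct runoff: 0.00, 2.96, 5.42, 10.68, 19.05, 23.91, 35.27, 20.23, 11.59, 6.65, 3.82, 2.18, 1.24, 0.00 m³/s; ΣQ_DR = 143.0 m³/s.
V = ΣQ_DR · Δt = 143.0 × 3600 s = 5.148 × 10^5 m³.
Over A = 9.19 km², depth = V / A = 56.0 mm.

d ≈ 56.0 mm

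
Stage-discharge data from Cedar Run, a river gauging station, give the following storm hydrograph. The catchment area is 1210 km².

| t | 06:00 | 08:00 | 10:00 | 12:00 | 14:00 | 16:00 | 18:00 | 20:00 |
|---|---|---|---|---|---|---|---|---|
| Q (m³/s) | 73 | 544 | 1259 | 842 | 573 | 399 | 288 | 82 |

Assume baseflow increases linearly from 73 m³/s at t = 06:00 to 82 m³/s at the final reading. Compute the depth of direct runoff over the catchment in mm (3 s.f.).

Direct runoff: 0.00, 469.71, 1183.43, 765.14, 494.86, 319.57, 207.29, 0.00 m³/s; ΣQ_DR = 3440 m³/s.
V = ΣQ_DR · Δt = 3440 × 7200 s = 2.477 × 10^7 m³.
Over A = 1210 km², depth = V / A = 20.5 mm.

d ≈ 20.5 mm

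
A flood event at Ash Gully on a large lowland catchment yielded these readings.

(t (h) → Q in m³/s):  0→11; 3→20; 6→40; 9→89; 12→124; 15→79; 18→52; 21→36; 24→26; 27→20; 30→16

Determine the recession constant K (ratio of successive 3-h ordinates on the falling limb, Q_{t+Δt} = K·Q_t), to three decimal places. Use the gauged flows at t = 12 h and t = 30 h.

K ≈ 0.711

Using the recession-limb readings at t = 12 h and t = 30 h: Q falls from 124 to 16 m³/s over 6 intervals.
K = (Q₂/Q₁)^(1/6) = (16/124)^(1/6) = 0.711.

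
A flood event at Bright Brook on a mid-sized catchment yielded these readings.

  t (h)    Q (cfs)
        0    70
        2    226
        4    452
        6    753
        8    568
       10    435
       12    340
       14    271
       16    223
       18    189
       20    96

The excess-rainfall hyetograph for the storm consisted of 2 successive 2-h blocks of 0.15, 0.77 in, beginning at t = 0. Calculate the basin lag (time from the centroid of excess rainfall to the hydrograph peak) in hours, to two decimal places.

Centroid of excess rainfall: t_c = Σ P_i·t̄_i / ΣP_i = 2.6739 h (block centres at 1, 3 h).
Hydrograph peak occurs at t = 6 h, so basin lag t_L = 6 − 2.6739 = 3.33 h.

t_L ≈ 3.33 h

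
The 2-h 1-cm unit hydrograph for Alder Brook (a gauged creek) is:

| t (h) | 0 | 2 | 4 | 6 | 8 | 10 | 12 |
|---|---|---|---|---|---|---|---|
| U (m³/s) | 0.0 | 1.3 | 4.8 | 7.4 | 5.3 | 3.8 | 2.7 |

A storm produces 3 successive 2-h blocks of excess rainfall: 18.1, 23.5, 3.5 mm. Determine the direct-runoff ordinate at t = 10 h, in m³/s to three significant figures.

Q ≈ 21.9 m³/s

By discrete convolution, Q_j = Σ (P_i / 10 mm) · U_{j−i}.
At t = 10 h (j=5): Q = (18.1/10)·3.8 + (23.5/10)·5.3 + (3.5/10)·7.4 = 21.9 m³/s.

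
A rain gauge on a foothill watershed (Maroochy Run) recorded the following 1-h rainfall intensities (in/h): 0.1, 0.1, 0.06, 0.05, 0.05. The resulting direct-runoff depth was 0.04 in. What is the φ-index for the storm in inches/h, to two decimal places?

φ ≈ 0.08 in/h

Only the 2 blocks with intensity above φ contribute runoff: 0.1, 0.1 in/h.
Σ(I−φ)·Δt = d  ⇒  (0.1+0.1 − 2φ)·1 = 0.04
φ = (0.2000 − 0.04/1) / 2 = 0.08 in/h.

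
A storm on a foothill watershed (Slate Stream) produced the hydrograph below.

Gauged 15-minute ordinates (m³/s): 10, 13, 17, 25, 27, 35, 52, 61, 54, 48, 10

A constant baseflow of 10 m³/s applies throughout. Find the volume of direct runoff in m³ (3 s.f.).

Direct-runoff ordinates (Q − Q_b): 0.0, 3.0, 7.0, 15.0, 17.0, 25.0, 42.0, 51.0, 44.0, 38.0, 0.0 m³/s.
ΣQ_DR = 242.0 m³/s.
With Δt = 0.25 h = 900 s, V = ΣQ_DR · Δt = 242.0 × 900 = 2.18 × 10^5 m³.

V ≈ 2.18 × 10^5 m³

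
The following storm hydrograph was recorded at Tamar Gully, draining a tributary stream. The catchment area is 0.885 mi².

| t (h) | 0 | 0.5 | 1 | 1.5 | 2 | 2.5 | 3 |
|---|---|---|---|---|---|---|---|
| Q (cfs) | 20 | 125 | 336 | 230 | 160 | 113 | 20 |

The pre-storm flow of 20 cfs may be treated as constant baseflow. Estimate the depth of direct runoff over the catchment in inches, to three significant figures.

Direct runoff: 0.0, 105.0, 316.0, 210.0, 140.0, 93.0, 0.0 cfs; ΣQ_DR = 864.0 cfs.
V = ΣQ_DR · Δt = 864.0 × 1800 s = 1.555 × 10^6 ft³.
Over A = 0.885 mi², depth = V / A = 0.756 in.

d ≈ 0.756 in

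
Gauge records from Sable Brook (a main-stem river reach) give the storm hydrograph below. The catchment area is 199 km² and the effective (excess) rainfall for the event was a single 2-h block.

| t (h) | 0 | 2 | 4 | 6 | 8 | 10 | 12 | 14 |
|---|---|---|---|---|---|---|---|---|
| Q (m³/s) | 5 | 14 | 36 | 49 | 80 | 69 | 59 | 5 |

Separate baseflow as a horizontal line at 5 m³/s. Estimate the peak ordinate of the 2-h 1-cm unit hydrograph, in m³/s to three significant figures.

Direct runoff: 0.0, 9.0, 31.0, 44.0, 75.0, 64.0, 54.0, 0.0 m³/s; ΣQ_DR = 277.0 m³/s, peak = 75.0 m³/s.
Runoff depth d = ΣQ_DR·Δt / A = 277.0 × 7200 / (199 km²) = 10.02 mm.
The 1-cm UH is the DRH scaled by (10 mm)/d, so U_p = 75.0 × 10/10.02 = 74.8 m³/s.

U_p ≈ 74.8 m³/s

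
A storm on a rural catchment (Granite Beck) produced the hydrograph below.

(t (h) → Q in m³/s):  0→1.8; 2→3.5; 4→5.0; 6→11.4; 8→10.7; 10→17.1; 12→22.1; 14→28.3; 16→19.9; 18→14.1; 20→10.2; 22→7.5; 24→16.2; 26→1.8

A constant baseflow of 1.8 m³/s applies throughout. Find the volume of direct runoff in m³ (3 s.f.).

V ≈ 1.04 × 10^6 m³

Direct-runoff ordinates (Q − Q_b): 0.0, 1.7, 3.2, 9.6, 8.9, 15.3, 20.3, 26.5, 18.1, 12.3, 8.4, 5.7, 14.4, 0.0 m³/s.
ΣQ_DR = 144.4 m³/s.
With Δt = 2 h = 7200 s, V = ΣQ_DR · Δt = 144.4 × 7200 = 1.04 × 10^6 m³.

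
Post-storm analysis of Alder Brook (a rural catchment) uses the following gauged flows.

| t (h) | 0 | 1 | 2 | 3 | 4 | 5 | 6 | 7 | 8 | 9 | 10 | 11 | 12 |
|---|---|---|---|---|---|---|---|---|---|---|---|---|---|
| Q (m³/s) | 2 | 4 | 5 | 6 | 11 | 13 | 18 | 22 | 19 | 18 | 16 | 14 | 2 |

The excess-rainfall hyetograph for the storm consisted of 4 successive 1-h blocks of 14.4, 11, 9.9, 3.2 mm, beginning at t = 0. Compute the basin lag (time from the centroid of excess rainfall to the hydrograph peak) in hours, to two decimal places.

Centroid of excess rainfall: t_c = Σ P_i·t̄_i / ΣP_i = 1.5494 h (block centres at 0.5, 1.5, 2.5, 3.5 h).
Hydrograph peak occurs at t = 7 h, so basin lag t_L = 7 − 1.5494 = 5.45 h.

t_L ≈ 5.45 h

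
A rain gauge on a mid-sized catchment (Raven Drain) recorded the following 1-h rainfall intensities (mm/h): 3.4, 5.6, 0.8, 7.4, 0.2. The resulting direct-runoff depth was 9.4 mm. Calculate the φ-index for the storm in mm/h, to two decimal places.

φ ≈ 2.33 mm/h

Only the 3 blocks with intensity above φ contribute runoff: 3.4, 5.6, 7.4 mm/h.
Σ(I−φ)·Δt = d  ⇒  (3.4+5.6+7.4 − 3φ)·1 = 9.4
φ = (16.40 − 9.4/1) / 3 = 2.33 mm/h.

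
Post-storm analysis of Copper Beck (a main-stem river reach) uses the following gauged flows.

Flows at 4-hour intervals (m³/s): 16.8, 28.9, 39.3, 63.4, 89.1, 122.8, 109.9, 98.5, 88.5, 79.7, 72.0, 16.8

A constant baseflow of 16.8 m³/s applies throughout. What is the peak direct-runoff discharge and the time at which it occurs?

Q_p = 106.0 m³/s at t = 20 h

Subtracting baseflow gives direct-runoff ordinates: 0.0, 12.1, 22.5, 46.6, 72.3, 106.0, 93.1, 81.7, 71.7, 62.9, 55.2, 0.0 m³/s.
The maximum is 106.0 m³/s, occurring at the reading for t = 20 h.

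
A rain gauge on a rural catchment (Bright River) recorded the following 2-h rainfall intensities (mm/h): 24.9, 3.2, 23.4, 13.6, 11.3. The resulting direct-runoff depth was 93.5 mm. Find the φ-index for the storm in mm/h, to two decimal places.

φ ≈ 6.61 mm/h

Only the 4 blocks with intensity above φ contribute runoff: 24.9, 23.4, 13.6, 11.3 mm/h.
Σ(I−φ)·Δt = d  ⇒  (24.9+23.4+13.6+11.3 − 4φ)·2 = 93.5
φ = (73.20 − 93.5/2) / 4 = 6.61 mm/h.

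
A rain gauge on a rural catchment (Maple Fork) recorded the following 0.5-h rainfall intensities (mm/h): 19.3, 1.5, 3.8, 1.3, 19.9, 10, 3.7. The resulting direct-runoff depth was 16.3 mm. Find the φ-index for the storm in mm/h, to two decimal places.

φ ≈ 5.53 mm/h

Only the 3 blocks with intensity above φ contribute runoff: 19.3, 19.9, 10 mm/h.
Σ(I−φ)·Δt = d  ⇒  (19.3+19.9+10 − 3φ)·0.5 = 16.3
φ = (49.20 − 16.3/0.5) / 3 = 5.53 mm/h.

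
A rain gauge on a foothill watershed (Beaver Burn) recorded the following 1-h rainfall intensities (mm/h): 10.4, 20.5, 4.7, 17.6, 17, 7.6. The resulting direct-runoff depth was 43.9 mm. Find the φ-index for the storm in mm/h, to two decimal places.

φ ≈ 5.84 mm/h

Only the 5 blocks with intensity above φ contribute runoff: 10.4, 20.5, 17.6, 17, 7.6 mm/h.
Σ(I−φ)·Δt = d  ⇒  (10.4+20.5+17.6+17+7.6 − 5φ)·1 = 43.9
φ = (73.10 − 43.9/1) / 5 = 5.84 mm/h.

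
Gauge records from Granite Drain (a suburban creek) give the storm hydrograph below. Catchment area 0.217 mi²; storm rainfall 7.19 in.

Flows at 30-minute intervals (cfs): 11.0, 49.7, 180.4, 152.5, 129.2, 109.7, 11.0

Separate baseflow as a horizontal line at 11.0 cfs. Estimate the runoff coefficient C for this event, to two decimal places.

C ≈ 0.28

ΣQ_DR = 566.5 cfs; V = ΣQ_DR·Δt = 1.020 × 10^6 ft³.
Runoff depth d = V / A = 2.023 in.
C = d / P = 2.023 / 7.19 = 0.28.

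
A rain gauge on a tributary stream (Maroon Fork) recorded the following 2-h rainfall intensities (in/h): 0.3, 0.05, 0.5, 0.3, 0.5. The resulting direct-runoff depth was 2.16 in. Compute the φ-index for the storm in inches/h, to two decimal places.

Only the 4 blocks with intensity above φ contribute runoff: 0.3, 0.5, 0.3, 0.5 in/h.
Σ(I−φ)·Δt = d  ⇒  (0.3+0.5+0.3+0.5 − 4φ)·2 = 2.16
φ = (1.600 − 2.16/2) / 4 = 0.13 in/h.

φ ≈ 0.13 in/h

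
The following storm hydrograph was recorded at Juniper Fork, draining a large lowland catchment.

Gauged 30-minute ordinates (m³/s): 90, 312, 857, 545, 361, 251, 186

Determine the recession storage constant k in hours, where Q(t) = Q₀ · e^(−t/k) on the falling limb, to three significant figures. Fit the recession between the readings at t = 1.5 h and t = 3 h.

k ≈ 1.40 h

On the falling limb, Q drops from 545 to 186 m³/s between t = 1.5 h and t = 3 h (Δt = 1.5 h).
k = −Δt / ln(Q₂/Q₁) = −1.5 / ln(186/545) = 1.40 h.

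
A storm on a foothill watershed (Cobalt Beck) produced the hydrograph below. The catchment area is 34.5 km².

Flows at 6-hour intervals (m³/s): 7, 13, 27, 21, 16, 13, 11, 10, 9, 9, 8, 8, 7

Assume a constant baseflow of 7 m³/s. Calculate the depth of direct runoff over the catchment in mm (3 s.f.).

d ≈ 42.6 mm

Direct runoff: 0.0, 6.0, 20.0, 14.0, 9.0, 6.0, 4.0, 3.0, 2.0, 2.0, 1.0, 1.0, 0.0 m³/s; ΣQ_DR = 68.00 m³/s.
V = ΣQ_DR · Δt = 68.00 × 21600 s = 1.469 × 10^6 m³.
Over A = 34.5 km², depth = V / A = 42.6 mm.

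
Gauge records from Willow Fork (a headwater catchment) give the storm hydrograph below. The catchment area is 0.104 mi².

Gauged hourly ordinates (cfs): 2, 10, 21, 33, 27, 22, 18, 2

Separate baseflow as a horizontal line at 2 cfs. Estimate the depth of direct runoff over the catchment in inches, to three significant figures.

Direct runoff: 0.0, 8.0, 19.0, 31.0, 25.0, 20.0, 16.0, 0.0 cfs; ΣQ_DR = 119.0 cfs.
V = ΣQ_DR · Δt = 119.0 × 3600 s = 4.284 × 10^5 ft³.
Over A = 0.104 mi², depth = V / A = 1.77 in.

d ≈ 1.77 in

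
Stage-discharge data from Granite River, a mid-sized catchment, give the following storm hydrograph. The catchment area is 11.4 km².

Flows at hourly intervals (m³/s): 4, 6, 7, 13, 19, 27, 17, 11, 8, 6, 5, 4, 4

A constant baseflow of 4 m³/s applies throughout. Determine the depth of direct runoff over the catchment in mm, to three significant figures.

d ≈ 24.9 mm

Direct runoff: 0.0, 2.0, 3.0, 9.0, 15.0, 23.0, 13.0, 7.0, 4.0, 2.0, 1.0, 0.0, 0.0 m³/s; ΣQ_DR = 79.00 m³/s.
V = ΣQ_DR · Δt = 79.00 × 3600 s = 2.844 × 10^5 m³.
Over A = 11.4 km², depth = V / A = 24.9 mm.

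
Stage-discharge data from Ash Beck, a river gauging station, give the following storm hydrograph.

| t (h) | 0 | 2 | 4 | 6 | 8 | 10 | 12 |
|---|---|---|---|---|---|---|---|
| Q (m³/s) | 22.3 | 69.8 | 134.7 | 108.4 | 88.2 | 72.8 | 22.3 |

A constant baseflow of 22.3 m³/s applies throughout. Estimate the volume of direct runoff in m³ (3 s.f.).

Direct-runoff ordinates (Q − Q_b): 0.0, 47.5, 112.4, 86.1, 65.9, 50.5, 0.0 m³/s.
ΣQ_DR = 362.4 m³/s.
With Δt = 2 h = 7200 s, V = ΣQ_DR · Δt = 362.4 × 7200 = 2.61 × 10^6 m³.

V ≈ 2.61 × 10^6 m³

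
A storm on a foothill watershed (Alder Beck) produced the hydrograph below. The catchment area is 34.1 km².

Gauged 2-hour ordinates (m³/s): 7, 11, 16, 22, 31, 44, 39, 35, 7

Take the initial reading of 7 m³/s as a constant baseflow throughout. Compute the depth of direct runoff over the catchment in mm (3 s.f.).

d ≈ 31.5 mm

Direct runoff: 0.0, 4.0, 9.0, 15.0, 24.0, 37.0, 32.0, 28.0, 0.0 m³/s; ΣQ_DR = 149.0 m³/s.
V = ΣQ_DR · Δt = 149.0 × 7200 s = 1.073 × 10^6 m³.
Over A = 34.1 km², depth = V / A = 31.5 mm.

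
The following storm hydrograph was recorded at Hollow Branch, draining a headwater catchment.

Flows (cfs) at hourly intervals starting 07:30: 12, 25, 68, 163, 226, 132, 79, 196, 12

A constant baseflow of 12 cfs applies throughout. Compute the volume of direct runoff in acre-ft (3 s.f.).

V ≈ 66.5 acre-ft

Direct-runoff ordinates (Q − Q_b): 0.0, 13.0, 56.0, 151.0, 214.0, 120.0, 67.0, 184.0, 0.0 cfs.
ΣQ_DR = 805.0 cfs.
With Δt = 1 h = 3600 s, V = ΣQ_DR · Δt = 805.0 × 3600 = 2.90 × 10^6 ft³ = 66.5 acre-ft.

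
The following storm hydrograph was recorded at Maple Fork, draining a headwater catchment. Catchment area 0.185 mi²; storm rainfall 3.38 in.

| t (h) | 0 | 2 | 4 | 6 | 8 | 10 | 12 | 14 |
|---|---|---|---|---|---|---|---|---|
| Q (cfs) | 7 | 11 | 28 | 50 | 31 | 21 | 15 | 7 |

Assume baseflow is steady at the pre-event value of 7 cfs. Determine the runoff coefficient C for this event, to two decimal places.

ΣQ_DR = 114.0 cfs; V = ΣQ_DR·Δt = 8.208 × 10^5 ft³.
Runoff depth d = V / A = 1.910 in.
C = d / P = 1.910 / 3.38 = 0.57.

C ≈ 0.57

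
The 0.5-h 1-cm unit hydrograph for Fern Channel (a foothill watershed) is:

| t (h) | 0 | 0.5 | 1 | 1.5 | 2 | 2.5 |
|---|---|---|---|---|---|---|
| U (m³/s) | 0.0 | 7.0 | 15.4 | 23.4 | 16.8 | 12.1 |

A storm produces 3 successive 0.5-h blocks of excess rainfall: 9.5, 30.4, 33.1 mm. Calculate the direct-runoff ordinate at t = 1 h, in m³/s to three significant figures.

By discrete convolution, Q_j = Σ (P_i / 10 mm) · U_{j−i}.
At t = 1 h (j=2): Q = (9.5/10)·15.4 + (30.4/10)·7.0 + (33.1/10)·0.0 = 35.9 m³/s.

Q ≈ 35.9 m³/s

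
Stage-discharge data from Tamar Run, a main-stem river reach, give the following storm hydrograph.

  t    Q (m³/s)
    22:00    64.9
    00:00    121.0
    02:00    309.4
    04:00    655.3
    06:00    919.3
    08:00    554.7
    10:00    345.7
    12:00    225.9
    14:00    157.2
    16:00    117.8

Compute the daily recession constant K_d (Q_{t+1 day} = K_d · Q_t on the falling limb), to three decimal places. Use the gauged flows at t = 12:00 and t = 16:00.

K_d ≈ 0.020

Between t = 12:00 and t = 16:00 the flow falls from 225.9 to 117.8 m³/s over 2×2 h = 4 h.
Per-interval ratio K = (117.8/225.9)^(1/2) = 0.7221; K_d = K^(24/2) = 0.020.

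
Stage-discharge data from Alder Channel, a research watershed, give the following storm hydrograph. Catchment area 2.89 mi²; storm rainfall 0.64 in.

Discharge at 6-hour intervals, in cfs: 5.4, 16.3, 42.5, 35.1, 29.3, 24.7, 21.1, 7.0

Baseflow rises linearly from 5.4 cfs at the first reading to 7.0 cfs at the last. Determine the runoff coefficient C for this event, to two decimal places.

ΣQ_DR = 131.8 cfs; V = ΣQ_DR·Δt = 2.847 × 10^6 ft³.
Runoff depth d = V / A = 0.4240 in.
C = d / P = 0.4240 / 0.64 = 0.66.

C ≈ 0.66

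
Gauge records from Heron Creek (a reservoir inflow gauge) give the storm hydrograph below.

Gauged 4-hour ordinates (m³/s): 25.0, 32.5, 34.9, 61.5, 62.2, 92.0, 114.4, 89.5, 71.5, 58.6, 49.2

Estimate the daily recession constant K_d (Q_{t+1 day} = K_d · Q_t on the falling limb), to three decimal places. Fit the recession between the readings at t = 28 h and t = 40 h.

K_d ≈ 0.302

Between t = 28 h and t = 40 h the flow falls from 89.5 to 49.2 m³/s over 3×4 h = 12 h.
Per-interval ratio K = (49.2/89.5)^(1/3) = 0.8192; K_d = K^(24/4) = 0.302.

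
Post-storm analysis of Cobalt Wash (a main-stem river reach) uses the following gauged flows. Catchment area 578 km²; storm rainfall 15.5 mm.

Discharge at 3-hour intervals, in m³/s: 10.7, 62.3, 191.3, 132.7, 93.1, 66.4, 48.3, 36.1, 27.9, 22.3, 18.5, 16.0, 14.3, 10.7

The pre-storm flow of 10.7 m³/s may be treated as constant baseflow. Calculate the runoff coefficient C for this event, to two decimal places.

C ≈ 0.72

ΣQ_DR = 600.8 m³/s; V = ΣQ_DR·Δt = 6.489 × 10^6 m³.
Runoff depth d = V / A = 11.23 mm.
C = d / P = 11.23 / 15.5 = 0.72.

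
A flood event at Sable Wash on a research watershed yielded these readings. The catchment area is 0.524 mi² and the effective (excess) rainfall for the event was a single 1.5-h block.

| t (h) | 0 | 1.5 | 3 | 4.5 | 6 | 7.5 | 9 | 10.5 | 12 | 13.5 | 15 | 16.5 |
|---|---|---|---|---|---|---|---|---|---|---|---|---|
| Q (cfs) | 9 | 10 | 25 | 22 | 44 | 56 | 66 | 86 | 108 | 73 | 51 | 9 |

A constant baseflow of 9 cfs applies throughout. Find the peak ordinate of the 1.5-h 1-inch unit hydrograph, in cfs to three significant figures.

U_p ≈ 49.5 cfs

Direct runoff: 0.0, 1.0, 16.0, 13.0, 35.0, 47.0, 57.0, 77.0, 99.0, 64.0, 42.0, 0.0 cfs; ΣQ_DR = 451.0 cfs, peak = 99.0 cfs.
Runoff depth d = ΣQ_DR·Δt / A = 451.0 × 5400 / (0.524 mi²) = 2.001 in.
The 1-inch UH is the DRH scaled by (1 in)/d, so U_p = 99.0 × 1/2.001 = 49.5 cfs.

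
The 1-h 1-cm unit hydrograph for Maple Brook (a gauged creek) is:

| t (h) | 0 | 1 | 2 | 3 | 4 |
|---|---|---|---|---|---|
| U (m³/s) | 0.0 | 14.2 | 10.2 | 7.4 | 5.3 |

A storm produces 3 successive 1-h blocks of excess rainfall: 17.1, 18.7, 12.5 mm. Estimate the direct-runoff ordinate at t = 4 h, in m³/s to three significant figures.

Q ≈ 35.7 m³/s

By discrete convolution, Q_j = Σ (P_i / 10 mm) · U_{j−i}.
At t = 4 h (j=4): Q = (17.1/10)·5.3 + (18.7/10)·7.4 + (12.5/10)·10.2 = 35.7 m³/s.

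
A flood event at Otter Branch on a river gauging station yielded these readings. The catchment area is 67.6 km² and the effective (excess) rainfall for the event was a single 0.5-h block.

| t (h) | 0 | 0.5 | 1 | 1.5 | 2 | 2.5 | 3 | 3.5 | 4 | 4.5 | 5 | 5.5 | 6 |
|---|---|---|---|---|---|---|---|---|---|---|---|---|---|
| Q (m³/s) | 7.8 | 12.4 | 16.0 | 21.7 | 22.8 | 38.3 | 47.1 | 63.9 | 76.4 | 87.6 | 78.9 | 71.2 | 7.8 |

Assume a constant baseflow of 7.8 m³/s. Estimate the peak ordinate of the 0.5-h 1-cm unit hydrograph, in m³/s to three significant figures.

Direct runoff: 0.0, 4.6, 8.2, 13.9, 15.0, 30.5, 39.3, 56.1, 68.6, 79.8, 71.1, 63.4, 0.0 m³/s; ΣQ_DR = 450.5 m³/s, peak = 79.8 m³/s.
Runoff depth d = ΣQ_DR·Δt / A = 450.5 × 1800 / (67.6 km²) = 12.00 mm.
The 1-cm UH is the DRH scaled by (10 mm)/d, so U_p = 79.8 × 10/12.00 = 66.5 m³/s.

U_p ≈ 66.5 m³/s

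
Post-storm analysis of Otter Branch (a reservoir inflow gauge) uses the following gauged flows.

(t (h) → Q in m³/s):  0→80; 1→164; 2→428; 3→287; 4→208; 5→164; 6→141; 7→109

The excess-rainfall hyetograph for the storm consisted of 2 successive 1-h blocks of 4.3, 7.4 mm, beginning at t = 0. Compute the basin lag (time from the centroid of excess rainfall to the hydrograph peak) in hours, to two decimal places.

Centroid of excess rainfall: t_c = Σ P_i·t̄_i / ΣP_i = 1.1325 h (block centres at 0.5, 1.5 h).
Hydrograph peak occurs at t = 2 h, so basin lag t_L = 2 − 1.1325 = 0.87 h.

t_L ≈ 0.87 h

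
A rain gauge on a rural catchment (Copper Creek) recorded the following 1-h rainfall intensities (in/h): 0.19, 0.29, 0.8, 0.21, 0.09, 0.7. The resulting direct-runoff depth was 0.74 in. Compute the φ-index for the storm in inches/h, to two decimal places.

Only the 2 blocks with intensity above φ contribute runoff: 0.8, 0.7 in/h.
Σ(I−φ)·Δt = d  ⇒  (0.8+0.7 − 2φ)·1 = 0.74
φ = (1.500 − 0.74/1) / 2 = 0.38 in/h.

φ ≈ 0.38 in/h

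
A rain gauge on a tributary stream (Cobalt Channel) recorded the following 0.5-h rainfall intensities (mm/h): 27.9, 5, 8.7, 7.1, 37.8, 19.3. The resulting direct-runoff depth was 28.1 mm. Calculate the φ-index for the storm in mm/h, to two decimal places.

φ ≈ 9.60 mm/h

Only the 3 blocks with intensity above φ contribute runoff: 27.9, 37.8, 19.3 mm/h.
Σ(I−φ)·Δt = d  ⇒  (27.9+37.8+19.3 − 3φ)·0.5 = 28.1
φ = (85.00 − 28.1/0.5) / 3 = 9.60 mm/h.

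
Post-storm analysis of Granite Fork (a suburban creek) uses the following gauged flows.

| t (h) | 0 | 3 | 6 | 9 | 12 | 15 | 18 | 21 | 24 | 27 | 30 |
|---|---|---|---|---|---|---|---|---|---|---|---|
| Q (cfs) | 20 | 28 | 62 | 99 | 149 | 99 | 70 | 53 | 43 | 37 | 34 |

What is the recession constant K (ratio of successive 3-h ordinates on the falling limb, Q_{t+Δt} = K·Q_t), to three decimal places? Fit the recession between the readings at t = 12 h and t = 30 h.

K ≈ 0.782

Using the recession-limb readings at t = 12 h and t = 30 h: Q falls from 149 to 34 cfs over 6 intervals.
K = (Q₂/Q₁)^(1/6) = (34/149)^(1/6) = 0.782.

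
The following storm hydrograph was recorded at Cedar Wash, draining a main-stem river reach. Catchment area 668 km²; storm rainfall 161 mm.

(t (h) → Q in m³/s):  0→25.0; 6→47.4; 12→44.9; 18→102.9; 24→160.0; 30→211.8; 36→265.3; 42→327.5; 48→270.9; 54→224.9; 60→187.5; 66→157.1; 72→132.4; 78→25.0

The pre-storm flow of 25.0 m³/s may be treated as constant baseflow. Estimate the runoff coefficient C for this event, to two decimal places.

ΣQ_DR = 1833 m³/s; V = ΣQ_DR·Δt = 3.958 × 10^7 m³.
Runoff depth d = V / A = 59.26 mm.
C = d / P = 59.26 / 161 = 0.37.

C ≈ 0.37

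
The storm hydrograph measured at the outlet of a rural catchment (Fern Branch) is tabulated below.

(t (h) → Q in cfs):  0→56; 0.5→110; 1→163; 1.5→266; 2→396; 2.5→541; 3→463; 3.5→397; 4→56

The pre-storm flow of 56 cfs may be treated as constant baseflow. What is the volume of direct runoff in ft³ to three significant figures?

Direct-runoff ordinates (Q − Q_b): 0.0, 54.0, 107.0, 210.0, 340.0, 485.0, 407.0, 341.0, 0.0 cfs.
ΣQ_DR = 1944 cfs.
With Δt = 0.5 h = 1800 s, V = ΣQ_DR · Δt = 1944 × 1800 = 3.50 × 10^6 ft³.

V ≈ 3.50 × 10^6 ft³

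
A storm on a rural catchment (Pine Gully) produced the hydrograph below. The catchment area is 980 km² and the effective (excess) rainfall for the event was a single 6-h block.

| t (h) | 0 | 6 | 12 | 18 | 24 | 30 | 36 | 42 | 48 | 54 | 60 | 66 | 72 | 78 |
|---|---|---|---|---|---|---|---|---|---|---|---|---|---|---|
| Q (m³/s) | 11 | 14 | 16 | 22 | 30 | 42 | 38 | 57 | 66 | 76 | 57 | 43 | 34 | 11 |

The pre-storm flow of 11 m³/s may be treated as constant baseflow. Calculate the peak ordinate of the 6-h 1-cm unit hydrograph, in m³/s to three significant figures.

Direct runoff: 0.0, 3.0, 5.0, 11.0, 19.0, 31.0, 27.0, 46.0, 55.0, 65.0, 46.0, 32.0, 23.0, 0.0 m³/s; ΣQ_DR = 363.0 m³/s, peak = 65.0 m³/s.
Runoff depth d = ΣQ_DR·Δt / A = 363.0 × 21600 / (980 km²) = 8.001 mm.
The 1-cm UH is the DRH scaled by (10 mm)/d, so U_p = 65.0 × 10/8.001 = 81.2 m³/s.

U_p ≈ 81.2 m³/s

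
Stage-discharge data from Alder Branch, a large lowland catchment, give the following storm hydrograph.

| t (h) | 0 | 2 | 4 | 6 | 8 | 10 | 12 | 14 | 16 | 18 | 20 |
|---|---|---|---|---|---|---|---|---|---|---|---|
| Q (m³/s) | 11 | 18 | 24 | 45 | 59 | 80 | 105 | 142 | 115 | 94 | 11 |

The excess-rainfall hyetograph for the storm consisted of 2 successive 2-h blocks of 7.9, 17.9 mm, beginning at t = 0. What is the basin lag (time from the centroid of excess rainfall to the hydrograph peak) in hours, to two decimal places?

Centroid of excess rainfall: t_c = Σ P_i·t̄_i / ΣP_i = 2.3876 h (block centres at 1, 3 h).
Hydrograph peak occurs at t = 14 h, so basin lag t_L = 14 − 2.3876 = 11.61 h.

t_L ≈ 11.61 h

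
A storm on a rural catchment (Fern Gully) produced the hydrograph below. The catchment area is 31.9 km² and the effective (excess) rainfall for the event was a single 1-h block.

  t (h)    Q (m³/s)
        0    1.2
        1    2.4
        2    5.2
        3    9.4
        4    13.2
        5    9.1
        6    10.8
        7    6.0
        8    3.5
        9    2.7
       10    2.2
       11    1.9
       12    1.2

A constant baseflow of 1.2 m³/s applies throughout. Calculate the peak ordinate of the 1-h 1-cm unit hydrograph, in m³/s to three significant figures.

Direct runoff: 0.0, 1.2, 4.0, 8.2, 12.0, 7.9, 9.6, 4.8, 2.3, 1.5, 1.0, 0.7, 0.0 m³/s; ΣQ_DR = 53.20 m³/s, peak = 12.0 m³/s.
Runoff depth d = ΣQ_DR·Δt / A = 53.20 × 3600 / (31.9 km²) = 6.004 mm.
The 1-cm UH is the DRH scaled by (10 mm)/d, so U_p = 12.0 × 10/6.004 = 20.0 m³/s.

U_p ≈ 20.0 m³/s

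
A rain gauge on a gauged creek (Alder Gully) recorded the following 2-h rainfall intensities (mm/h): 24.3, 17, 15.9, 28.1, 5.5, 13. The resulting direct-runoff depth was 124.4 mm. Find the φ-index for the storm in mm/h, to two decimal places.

Only the 5 blocks with intensity above φ contribute runoff: 24.3, 17, 15.9, 28.1, 13 mm/h.
Σ(I−φ)·Δt = d  ⇒  (24.3+17+15.9+28.1+13 − 5φ)·2 = 124.4
φ = (98.30 − 124.4/2) / 5 = 7.22 mm/h.

φ ≈ 7.22 mm/h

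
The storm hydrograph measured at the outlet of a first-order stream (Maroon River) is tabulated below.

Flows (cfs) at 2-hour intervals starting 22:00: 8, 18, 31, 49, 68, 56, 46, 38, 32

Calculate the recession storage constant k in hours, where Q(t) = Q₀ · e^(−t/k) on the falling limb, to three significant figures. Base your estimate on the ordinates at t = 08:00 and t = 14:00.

On the falling limb, Q drops from 56 to 32 cfs between t = 08:00 and t = 14:00 (Δt = 6 h).
k = −Δt / ln(Q₂/Q₁) = −6 / ln(32/56) = 10.7 h.

k ≈ 10.7 h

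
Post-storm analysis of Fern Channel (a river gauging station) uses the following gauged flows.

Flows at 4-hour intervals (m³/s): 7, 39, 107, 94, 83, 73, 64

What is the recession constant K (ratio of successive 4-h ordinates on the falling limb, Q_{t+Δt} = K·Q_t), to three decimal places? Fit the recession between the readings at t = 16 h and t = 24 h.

K ≈ 0.878

Using the recession-limb readings at t = 16 h and t = 24 h: Q falls from 83 to 64 m³/s over 2 intervals.
K = (Q₂/Q₁)^(1/2) = (64/83)^(1/2) = 0.878.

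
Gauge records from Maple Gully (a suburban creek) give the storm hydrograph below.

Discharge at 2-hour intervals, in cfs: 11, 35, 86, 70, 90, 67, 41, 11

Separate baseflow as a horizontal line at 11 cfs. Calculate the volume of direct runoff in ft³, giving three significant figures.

Direct-runoff ordinates (Q − Q_b): 0.0, 24.0, 75.0, 59.0, 79.0, 56.0, 30.0, 0.0 cfs.
ΣQ_DR = 323.0 cfs.
With Δt = 2 h = 7200 s, V = ΣQ_DR · Δt = 323.0 × 7200 = 2.33 × 10^6 ft³.

V ≈ 2.33 × 10^6 ft³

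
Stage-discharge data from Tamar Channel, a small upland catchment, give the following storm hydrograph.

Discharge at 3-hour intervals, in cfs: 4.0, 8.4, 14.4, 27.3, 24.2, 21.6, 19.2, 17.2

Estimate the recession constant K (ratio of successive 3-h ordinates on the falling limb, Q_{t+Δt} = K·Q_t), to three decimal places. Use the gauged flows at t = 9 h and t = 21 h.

Using the recession-limb readings at t = 9 h and t = 21 h: Q falls from 27.3 to 17.2 cfs over 4 intervals.
K = (Q₂/Q₁)^(1/4) = (17.2/27.3)^(1/4) = 0.891.

K ≈ 0.891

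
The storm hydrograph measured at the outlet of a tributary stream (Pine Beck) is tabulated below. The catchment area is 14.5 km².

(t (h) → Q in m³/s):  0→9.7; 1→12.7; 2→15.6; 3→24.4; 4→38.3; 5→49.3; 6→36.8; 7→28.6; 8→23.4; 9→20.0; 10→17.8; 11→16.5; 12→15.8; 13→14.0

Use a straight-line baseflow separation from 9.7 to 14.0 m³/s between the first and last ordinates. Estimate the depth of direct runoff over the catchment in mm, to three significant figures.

Direct runoff: 0.00, 2.67, 5.24, 13.71, 27.28, 37.95, 25.12, 16.58, 11.05, 7.32, 4.79, 3.16, 2.13, 0.00 m³/s; ΣQ_DR = 157.0 m³/s.
V = ΣQ_DR · Δt = 157.0 × 3600 s = 5.652 × 10^5 m³.
Over A = 14.5 km², depth = V / A = 39.0 mm.

d ≈ 39.0 mm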